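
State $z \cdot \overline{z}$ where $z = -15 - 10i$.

z * conjugate(z) = |z|^2 = a^2 + b^2
= (-15)^2 + (-10)^2 = 325


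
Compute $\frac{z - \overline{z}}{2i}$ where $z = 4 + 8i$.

z - conjugate(z) = 2bi
(z - conjugate(z))/(2i) = 2bi/(2i) = b = 8


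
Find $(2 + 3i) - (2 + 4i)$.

(2 - 2) + (3 - 4)i = -i


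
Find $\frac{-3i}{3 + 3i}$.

Multiply numerator and denominator by conjugate (3 - 3i):
= (-3i)(3 - 3i) / (3^2 + 3^2)
= (-9 - 9i) / 18
Divide through by 9: (-1 - i) / 2
= -1/2 - (1/2)i


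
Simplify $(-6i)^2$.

(a + bi)^2 = a^2 - b^2 + 2abi
= 0^2 - (-6)^2 + 2*0*(-6)i
= -36


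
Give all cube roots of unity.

ω_k = e^(2πik/3) = cos(2πk/3) + i sin(2πk/3) for k = 0, 1, ..., 2
Roots: 1, -1/2 + (sqrt(3)/2)i, -1/2 - (sqrt(3)/2)i


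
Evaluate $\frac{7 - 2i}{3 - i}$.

Multiply numerator and denominator by conjugate (3 + i):
= (7 - 2i)(3 + i) / (3^2 + (-1)^2)
= (23 + i) / 10
= 23/10 + (1/10)i


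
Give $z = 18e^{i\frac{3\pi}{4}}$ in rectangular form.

a = r cos θ = 18 * -sqrt(2)/2 = -9*sqrt(2)
b = r sin θ = 18 * sqrt(2)/2 = 9*sqrt(2)
z = -9*sqrt(2) + 9*sqrt(2)i


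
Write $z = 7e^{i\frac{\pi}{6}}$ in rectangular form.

a = r cos θ = 7 * sqrt(3)/2 = 7*sqrt(3)/2
b = r sin θ = 7 * 1/2 = 7/2
z = 7*sqrt(3)/2 + (7/2)i


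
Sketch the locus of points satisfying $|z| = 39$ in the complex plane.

|z| = 39 means sqrt(x^2 + y^2) = 39
This is a circle of radius 39 centered at the origin


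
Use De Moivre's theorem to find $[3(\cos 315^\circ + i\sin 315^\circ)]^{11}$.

By De Moivre: z^n = r^n(cos(nθ) + i sin(nθ))
= 3^11(cos(11*315°) + i sin(11*315°))
= 177147(cos 225° + i sin 225°)
= -177147*sqrt(2)/2 - (177147*sqrt(2)/2)i


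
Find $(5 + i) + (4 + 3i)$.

(5 + 4) + (1 + 3)i = 9 + 4i


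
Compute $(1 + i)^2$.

(a + bi)^2 = a^2 - b^2 + 2abi
= 1^2 - 1^2 + 2*1*1i
= 2i


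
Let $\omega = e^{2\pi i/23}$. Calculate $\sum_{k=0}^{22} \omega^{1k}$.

Let ζ = ω^1 = e^(2πi·1/23). Since 23 ∤ 1, ζ ≠ 1.
Sum = Σ_{k=0}^{22} ζ^k = (ζ^23 - 1)/(ζ - 1) = (ω^{1·23} - 1)/(ζ - 1) = (1 - 1)/(ζ - 1) = 0


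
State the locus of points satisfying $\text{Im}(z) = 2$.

Im(z) = y where z = x + yi; the equation y = 2 is satisfied by all points with that y-coordinate
Locus: Horizontal line y = 2


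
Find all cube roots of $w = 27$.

|w| = 27, arg(w) = 0°
Root modulus = 27^(1/3) = 3
Root arguments: θ_k = (0° + 360°k)/3 for k = 0, 1, ..., 2
Roots: 3, -3/2 + (3*sqrt(3)/2)i, -3/2 - (3*sqrt(3)/2)i


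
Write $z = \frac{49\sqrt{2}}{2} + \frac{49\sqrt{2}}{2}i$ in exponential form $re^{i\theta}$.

r = |z| = sqrt((49*sqrt(2)/2)^2 + (49*sqrt(2)/2)^2) = sqrt(2401/2 + 2401/2) = sqrt(2401) = 49
θ = arctan(b/a) = arctan(34.6482/34.6482) (quadrant-adjusted) = 45° = π/4
z = 49e^(i*π/4)


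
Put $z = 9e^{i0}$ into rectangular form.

a = r cos θ = 9 * 1 = 9
b = r sin θ = 9 * 0 = 0
z = 9


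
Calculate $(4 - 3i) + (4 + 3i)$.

(4 + 4) + (-3 + 3)i = 8


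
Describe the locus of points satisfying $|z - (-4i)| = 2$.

|z - z0| = r describes a circle centered at z0 with radius r
Here z0 = -4i and r = 2
Locus: Circle centered at (0, -4) with radius 2


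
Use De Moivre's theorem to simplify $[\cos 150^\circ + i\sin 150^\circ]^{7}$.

By De Moivre: z^n = r^n(cos(nθ) + i sin(nθ))
= 1^7(cos(7*150°) + i sin(7*150°))
= 1(cos 330° + i sin 330°)
= sqrt(3)/2 - (1/2)i


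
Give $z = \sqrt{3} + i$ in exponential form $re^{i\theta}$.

r = |z| = sqrt((sqrt(3))^2 + (1)^2) = sqrt(3 + 1) = sqrt(4) = 2
θ = arctan(b/a) = arctan(1/1.7321) (quadrant-adjusted) = 30° = π/6
z = 2e^(i*π/6)


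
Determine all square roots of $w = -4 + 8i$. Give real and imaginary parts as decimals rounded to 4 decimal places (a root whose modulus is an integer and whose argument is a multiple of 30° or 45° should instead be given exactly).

|w| = sqrt(80) ≈ 8.944272, arg(w) ≈ 116.565051°
Root modulus = sqrt(80)^(1/2) ≈ 2.990698
Root arguments: θ_k = (arg(w) + 360°k)/2 for k = 0, 1, ..., 1
Compute each root as (root modulus)(cos θ_k + i sin θ_k) using full-precision intermediates, then round to 4 decimal places.
Roots: 1.5723 + 2.5440i, -1.5723 - 2.5440i


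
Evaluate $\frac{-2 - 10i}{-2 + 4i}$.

Multiply numerator and denominator by conjugate (-2 - 4i):
= (-2 - 10i)(-2 - 4i) / ((-2)^2 + 4^2)
= (-36 + 28i) / 20
Divide through by 4: (-9 + 7i) / 5
= -9/5 + (7/5)i


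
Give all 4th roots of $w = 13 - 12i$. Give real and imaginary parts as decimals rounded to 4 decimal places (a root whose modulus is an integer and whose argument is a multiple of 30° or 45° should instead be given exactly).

|w| = sqrt(313) ≈ 17.691806, arg(w) ≈ 317.290610°
Root modulus = sqrt(313)^(1/4) ≈ 2.050893
Root arguments: θ_k = (arg(w) + 360°k)/4 for k = 0, 1, ..., 3
Compute each root as (root modulus)(cos θ_k + i sin θ_k) using full-precision intermediates, then round to 4 decimal places.
Roots: 0.3800 + 2.0154i, -2.0154 + 0.3800i, -0.3800 - 2.0154i, 2.0154 - 0.3800i


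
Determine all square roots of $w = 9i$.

|w| = 9, arg(w) = 90°
Root modulus = 9^(1/2) = 3
Root arguments: θ_k = (90° + 360°k)/2 for k = 0, 1, ..., 1
Roots: 3*sqrt(2)/2 + (3*sqrt(2)/2)i, -3*sqrt(2)/2 - (3*sqrt(2)/2)i


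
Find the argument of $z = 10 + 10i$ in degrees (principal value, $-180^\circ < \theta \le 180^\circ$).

θ = arctan(b/a) = arctan(10/10) (quadrant-adjusted) = 45°


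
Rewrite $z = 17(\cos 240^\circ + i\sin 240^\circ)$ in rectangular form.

a = r cos θ = 17 * -1/2 = -17/2
b = r sin θ = 17 * -sqrt(3)/2 = -17*sqrt(3)/2
z = -17/2 - (17*sqrt(3)/2)i


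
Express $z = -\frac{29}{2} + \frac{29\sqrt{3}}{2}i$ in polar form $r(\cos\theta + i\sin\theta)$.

r = |z| = sqrt(a^2 + b^2) = sqrt((-29/2)^2 + (29*sqrt(3)/2)^2) = sqrt(841/4 + 2523/4) = sqrt(841) = 29
θ = arctan(b/a) = arctan(25.1147/-14.5) (quadrant-adjusted) = 120°
z = 29(cos 120° + i sin 120°)


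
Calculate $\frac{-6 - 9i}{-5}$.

Divisor is real, so divide each part by -5:
= 6/5 + (9/5)i


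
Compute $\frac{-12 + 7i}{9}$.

Divisor is real, so divide each part by 9:
= -4/3 + (7/9)i


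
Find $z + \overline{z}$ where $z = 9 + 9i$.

z + conjugate(z) = (a + bi) + (a - bi) = 2a
= 2 * 9 = 18


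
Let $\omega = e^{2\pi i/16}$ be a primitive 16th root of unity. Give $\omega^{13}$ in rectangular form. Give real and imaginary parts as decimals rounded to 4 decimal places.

ω^13 = e^(2πi·13/16) = e^(i·13π/8)
= cos(13π/8) + i sin(13π/8)
= 0.3827 - 0.9239i


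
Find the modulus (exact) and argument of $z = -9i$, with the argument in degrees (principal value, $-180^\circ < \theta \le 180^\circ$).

|z| = sqrt(0^2 + (-9)^2) = 9
a = 0 and b < 0, so z lies on the negative imaginary axis: arg(z) = -90°


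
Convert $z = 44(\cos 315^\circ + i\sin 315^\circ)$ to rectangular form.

a = r cos θ = 44 * sqrt(2)/2 = 22*sqrt(2)
b = r sin θ = 44 * -sqrt(2)/2 = -22*sqrt(2)
z = 22*sqrt(2) - 22*sqrt(2)i


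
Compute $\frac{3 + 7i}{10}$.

Divisor is real, so divide each part by 10:
= 3/10 + (7/10)i


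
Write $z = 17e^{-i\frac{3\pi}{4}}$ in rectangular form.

a = r cos θ = 17 * -sqrt(2)/2 = -17*sqrt(2)/2
b = r sin θ = 17 * -sqrt(2)/2 = -17*sqrt(2)/2
z = -17*sqrt(2)/2 - (17*sqrt(2)/2)i


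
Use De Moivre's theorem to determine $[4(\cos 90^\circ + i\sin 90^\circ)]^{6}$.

By De Moivre: z^n = r^n(cos(nθ) + i sin(nθ))
= 4^6(cos(6*90°) + i sin(6*90°))
= 4096(cos 180° + i sin 180°)
= -4096


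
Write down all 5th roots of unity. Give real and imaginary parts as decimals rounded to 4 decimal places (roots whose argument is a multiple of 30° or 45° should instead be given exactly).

ω_k = e^(2πik/5) = cos(2πk/5) + i sin(2πk/5) for k = 0, 1, ..., 4
Roots: 1, 0.3090 + 0.9511i, -0.8090 + 0.5878i, -0.8090 - 0.5878i, 0.3090 - 0.9511i


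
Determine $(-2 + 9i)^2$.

(a + bi)^2 = a^2 - b^2 + 2abi
= (-2)^2 - 9^2 + 2*(-2)*9i
= -77 - 36i


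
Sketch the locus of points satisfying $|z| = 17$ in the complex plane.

|z| = 17 means sqrt(x^2 + y^2) = 17
This is a circle of radius 17 centered at the origin


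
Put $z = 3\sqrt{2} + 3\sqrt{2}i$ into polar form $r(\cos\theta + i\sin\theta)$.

r = |z| = sqrt(a^2 + b^2) = sqrt((3*sqrt(2))^2 + (3*sqrt(2))^2) = sqrt(18 + 18) = sqrt(36) = 6
θ = arctan(b/a) = arctan(4.2426/4.2426) (quadrant-adjusted) = 45°
z = 6(cos 45° + i sin 45°)


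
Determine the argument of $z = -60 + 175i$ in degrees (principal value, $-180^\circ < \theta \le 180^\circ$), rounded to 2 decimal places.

θ = arctan(b/a) = arctan(175/-60) (quadrant-adjusted) = 108.92°


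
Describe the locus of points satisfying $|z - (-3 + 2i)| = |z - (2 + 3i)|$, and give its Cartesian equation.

|z - z1| = |z - z2| means z is equidistant from z1 and z2,
i.e. the perpendicular bisector of the segment from (-3, 2) to (2, 3) (midpoint (-1/2, 5/2)).
With z = x + yi, square both sides:
(x - (-3))^2 + (y - 2)^2 = (x - 2)^2 + (y - 3)^2
The x^2 and y^2 terms cancel: 10x + 2y = 13 - 13 = 0
Simplify: 5x + y = 0
Locus: Perpendicular bisector of the segment from (-3, 2) to (2, 3): the line 5x + y = 0


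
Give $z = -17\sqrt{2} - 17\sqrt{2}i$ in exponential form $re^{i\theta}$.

r = |z| = sqrt((-17*sqrt(2))^2 + (-17*sqrt(2))^2) = sqrt(578 + 578) = sqrt(1156) = 34
θ = arctan(b/a) = arctan(-24.0416/-24.0416) (quadrant-adjusted) = -135° = -3π/4
z = 34e^(-i*3π/4)


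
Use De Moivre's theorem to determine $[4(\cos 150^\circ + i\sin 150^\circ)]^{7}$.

By De Moivre: z^n = r^n(cos(nθ) + i sin(nθ))
= 4^7(cos(7*150°) + i sin(7*150°))
= 16384(cos 330° + i sin 330°)
= 8192*sqrt(3) - 8192i


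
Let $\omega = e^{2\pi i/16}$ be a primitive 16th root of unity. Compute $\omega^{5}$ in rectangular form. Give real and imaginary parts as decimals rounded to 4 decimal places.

ω^5 = e^(2πi·5/16) = e^(i·5π/8)
= cos(5π/8) + i sin(5π/8)
= -0.3827 + 0.9239i


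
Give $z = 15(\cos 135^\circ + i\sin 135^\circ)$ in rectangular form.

a = r cos θ = 15 * -sqrt(2)/2 = -15*sqrt(2)/2
b = r sin θ = 15 * sqrt(2)/2 = 15*sqrt(2)/2
z = -15*sqrt(2)/2 + (15*sqrt(2)/2)i


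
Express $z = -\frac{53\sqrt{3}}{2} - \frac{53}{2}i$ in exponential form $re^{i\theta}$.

r = |z| = sqrt((-53*sqrt(3)/2)^2 + (-53/2)^2) = sqrt(8427/4 + 2809/4) = sqrt(2809) = 53
θ = arctan(b/a) = arctan(-26.5/-45.8993) (quadrant-adjusted) = 210° = 7π/6
z = 53e^(i*7π/6)


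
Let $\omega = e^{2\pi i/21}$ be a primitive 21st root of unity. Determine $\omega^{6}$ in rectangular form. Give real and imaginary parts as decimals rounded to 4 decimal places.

ω^6 = e^(2πi·6/21) = e^(i·4π/7)
= cos(4π/7) + i sin(4π/7)
= -0.2225 + 0.9749i


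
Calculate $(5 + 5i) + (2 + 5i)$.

(5 + 2) + (5 + 5)i = 7 + 10i


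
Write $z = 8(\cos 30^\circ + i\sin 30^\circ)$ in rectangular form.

a = r cos θ = 8 * sqrt(3)/2 = 4*sqrt(3)
b = r sin θ = 8 * 1/2 = 4
z = 4*sqrt(3) + 4i


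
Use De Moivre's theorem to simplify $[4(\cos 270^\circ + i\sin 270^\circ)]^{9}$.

By De Moivre: z^n = r^n(cos(nθ) + i sin(nθ))
= 4^9(cos(9*270°) + i sin(9*270°))
= 262144(cos 270° + i sin 270°)
= -262144i


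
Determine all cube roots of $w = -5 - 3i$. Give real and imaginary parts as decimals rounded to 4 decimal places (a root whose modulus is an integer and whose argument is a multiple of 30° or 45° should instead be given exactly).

|w| = sqrt(34) ≈ 5.830952, arg(w) ≈ 210.963757°
Root modulus = sqrt(34)^(1/3) ≈ 1.799892
Root arguments: θ_k = (arg(w) + 360°k)/3 for k = 0, 1, ..., 2
Compute each root as (root modulus)(cos θ_k + i sin θ_k) using full-precision intermediates, then round to 4 decimal places.
Roots: 0.6061 + 1.6948i, -1.7708 - 0.3225i, 1.1647 - 1.3723i


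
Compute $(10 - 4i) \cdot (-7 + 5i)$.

(a1*a2 - b1*b2) + (a1*b2 + b1*a2)i
= (-70 - (-20)) + (50 + 28)i
= -50 + 78i


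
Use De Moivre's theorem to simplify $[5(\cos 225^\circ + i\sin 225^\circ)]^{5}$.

By De Moivre: z^n = r^n(cos(nθ) + i sin(nθ))
= 5^5(cos(5*225°) + i sin(5*225°))
= 3125(cos 45° + i sin 45°)
= 3125*sqrt(2)/2 + (3125*sqrt(2)/2)i


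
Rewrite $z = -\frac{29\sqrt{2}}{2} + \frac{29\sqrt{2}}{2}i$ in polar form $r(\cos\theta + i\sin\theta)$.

r = |z| = sqrt(a^2 + b^2) = sqrt((-29*sqrt(2)/2)^2 + (29*sqrt(2)/2)^2) = sqrt(841/2 + 841/2) = sqrt(841) = 29
θ = arctan(b/a) = arctan(20.5061/-20.5061) (quadrant-adjusted) = 135°
z = 29(cos 135° + i sin 135°)


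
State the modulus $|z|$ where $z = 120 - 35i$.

|z| = sqrt(a^2 + b^2) = sqrt(120^2 + (-35)^2) = sqrt(15625) = 125


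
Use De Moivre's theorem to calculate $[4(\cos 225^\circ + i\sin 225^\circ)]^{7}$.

By De Moivre: z^n = r^n(cos(nθ) + i sin(nθ))
= 4^7(cos(7*225°) + i sin(7*225°))
= 16384(cos 135° + i sin 135°)
= -8192*sqrt(2) + 8192*sqrt(2)i


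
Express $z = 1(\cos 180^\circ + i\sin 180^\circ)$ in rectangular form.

a = r cos θ = 1 * -1 = -1
b = r sin θ = 1 * 0 = 0
z = -1


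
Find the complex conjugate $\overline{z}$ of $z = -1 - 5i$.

If z = a + bi, then conjugate(z) = a - bi
conjugate(-1 - 5i) = -1 + 5i


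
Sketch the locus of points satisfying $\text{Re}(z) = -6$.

Re(z) = x where z = x + yi; the equation x = -6 is satisfied by all points with that x-coordinate
Locus: Vertical line x = -6


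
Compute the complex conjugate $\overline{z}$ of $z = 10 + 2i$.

If z = a + bi, then conjugate(z) = a - bi
conjugate(10 + 2i) = 10 - 2i


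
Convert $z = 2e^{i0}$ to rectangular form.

a = r cos θ = 2 * 1 = 2
b = r sin θ = 2 * 0 = 0
z = 2


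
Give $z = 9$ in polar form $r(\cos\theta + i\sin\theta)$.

r = |z| = sqrt(a^2 + b^2) = sqrt((9)^2 + (0)^2) = sqrt(81 + 0) = sqrt(81) = 9
b = 0 and a > 0, so z lies on the positive real axis: θ = 0°
z = 9(cos 0° + i sin 0°)


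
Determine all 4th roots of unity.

ω_k = e^(2πik/4) = cos(2πk/4) + i sin(2πk/4) for k = 0, 1, ..., 3
Roots: 1, i, -1, -i


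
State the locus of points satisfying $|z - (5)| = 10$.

|z - z0| = r describes a circle centered at z0 with radius r
Here z0 = 5 and r = 10
Locus: Circle centered at (5, 0) with radius 10


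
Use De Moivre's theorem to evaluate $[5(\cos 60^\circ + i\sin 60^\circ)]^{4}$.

By De Moivre: z^n = r^n(cos(nθ) + i sin(nθ))
= 5^4(cos(4*60°) + i sin(4*60°))
= 625(cos 240° + i sin 240°)
= -625/2 - (625*sqrt(3)/2)i


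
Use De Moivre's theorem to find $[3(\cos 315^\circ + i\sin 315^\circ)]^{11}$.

By De Moivre: z^n = r^n(cos(nθ) + i sin(nθ))
= 3^11(cos(11*315°) + i sin(11*315°))
= 177147(cos 225° + i sin 225°)
= -177147*sqrt(2)/2 - (177147*sqrt(2)/2)i


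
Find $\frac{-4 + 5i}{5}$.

Divisor is real, so divide each part by 5:
= -4/5 + i


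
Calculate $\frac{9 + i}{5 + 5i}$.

Multiply numerator and denominator by conjugate (5 - 5i):
= (9 + i)(5 - 5i) / (5^2 + 5^2)
= (50 - 40i) / 50
Divide through by 10: (5 - 4i) / 5
= 1 - (4/5)i


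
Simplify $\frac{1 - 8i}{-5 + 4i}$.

Multiply numerator and denominator by conjugate (-5 - 4i):
= (1 - 8i)(-5 - 4i) / ((-5)^2 + 4^2)
= (-37 + 36i) / 41
= -37/41 + (36/41)i


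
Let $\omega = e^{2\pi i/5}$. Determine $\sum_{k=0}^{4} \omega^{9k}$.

Let ζ = ω^9 = e^(2πi·9/5). Since 5 ∤ 9, ζ ≠ 1.
Sum = Σ_{k=0}^{4} ζ^k = (ζ^5 - 1)/(ζ - 1) = (ω^{9·5} - 1)/(ζ - 1) = (1 - 1)/(ζ - 1) = 0


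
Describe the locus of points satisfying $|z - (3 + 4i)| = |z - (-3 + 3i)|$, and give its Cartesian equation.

|z - z1| = |z - z2| means z is equidistant from z1 and z2,
i.e. the perpendicular bisector of the segment from (3, 4) to (-3, 3) (midpoint (0, 7/2)).
With z = x + yi, square both sides:
(x - 3)^2 + (y - 4)^2 = (x - (-3))^2 + (y - 3)^2
The x^2 and y^2 terms cancel: -12x + (-2)y = 18 - 25 = -7
Simplify: 12x + 2y = 7
Locus: Perpendicular bisector of the segment from (3, 4) to (-3, 3): the line 12x + 2y = 7


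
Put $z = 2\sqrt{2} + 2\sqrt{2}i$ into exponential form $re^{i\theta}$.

r = |z| = sqrt((2*sqrt(2))^2 + (2*sqrt(2))^2) = sqrt(8 + 8) = sqrt(16) = 4
θ = arctan(b/a) = arctan(2.8284/2.8284) (quadrant-adjusted) = 45° = π/4
z = 4e^(i*π/4)


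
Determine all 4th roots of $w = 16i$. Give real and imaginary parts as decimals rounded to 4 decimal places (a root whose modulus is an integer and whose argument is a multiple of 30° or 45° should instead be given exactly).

|w| = 16, arg(w) = 90°
Root modulus = 16^(1/4) = 2
Root arguments: θ_k = (90° + 360°k)/4 for k = 0, 1, ..., 3
Compute each root as (root modulus)(cos θ_k + i sin θ_k) using full-precision intermediates, then round to 4 decimal places.
Roots: 1.8478 + 0.7654i, -0.7654 + 1.8478i, -1.8478 - 0.7654i, 0.7654 - 1.8478i


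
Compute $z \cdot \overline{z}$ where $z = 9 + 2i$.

z * conjugate(z) = |z|^2 = a^2 + b^2
= 9^2 + 2^2 = 85


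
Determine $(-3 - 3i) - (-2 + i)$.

(-3 - (-2)) + (-3 - 1)i = -1 - 4i


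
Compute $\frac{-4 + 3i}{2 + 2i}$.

Multiply numerator and denominator by conjugate (2 - 2i):
= (-4 + 3i)(2 - 2i) / (2^2 + 2^2)
= (-2 + 14i) / 8
Divide through by 2: (-1 + 7i) / 4
= -1/4 + (7/4)i


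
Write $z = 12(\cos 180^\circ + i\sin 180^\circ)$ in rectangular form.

a = r cos θ = 12 * -1 = -12
b = r sin θ = 12 * 0 = 0
z = -12


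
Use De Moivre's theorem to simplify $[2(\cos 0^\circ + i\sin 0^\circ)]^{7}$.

By De Moivre: z^n = r^n(cos(nθ) + i sin(nθ))
= 2^7(cos(7*0°) + i sin(7*0°))
= 128(cos 0° + i sin 0°)
= 128


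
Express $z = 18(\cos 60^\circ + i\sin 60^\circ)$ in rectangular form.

a = r cos θ = 18 * 1/2 = 9
b = r sin θ = 18 * sqrt(3)/2 = 9*sqrt(3)
z = 9 + 9*sqrt(3)i


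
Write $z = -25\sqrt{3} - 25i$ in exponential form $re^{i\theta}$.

r = |z| = sqrt((-25*sqrt(3))^2 + (-25)^2) = sqrt(1875 + 625) = sqrt(2500) = 50
θ = arctan(b/a) = arctan(-25/-43.3013) (quadrant-adjusted) = -150° = -5π/6
z = 50e^(-i*5π/6)


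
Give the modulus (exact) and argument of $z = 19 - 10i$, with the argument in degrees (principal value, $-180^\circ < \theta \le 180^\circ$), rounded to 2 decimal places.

|z| = sqrt(19^2 + (-10)^2) = sqrt(461)
arg(z) = arctan(b/a) = arctan(-10/19) (quadrant-adjusted) = -27.76°


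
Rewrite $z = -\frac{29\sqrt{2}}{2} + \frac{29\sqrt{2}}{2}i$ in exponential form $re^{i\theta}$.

r = |z| = sqrt((-29*sqrt(2)/2)^2 + (29*sqrt(2)/2)^2) = sqrt(841/2 + 841/2) = sqrt(841) = 29
θ = arctan(b/a) = arctan(20.5061/-20.5061) (quadrant-adjusted) = 135° = 3π/4
z = 29e^(i*3π/4)


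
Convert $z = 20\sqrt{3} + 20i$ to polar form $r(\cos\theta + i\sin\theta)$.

r = |z| = sqrt(a^2 + b^2) = sqrt((20*sqrt(3))^2 + (20)^2) = sqrt(1200 + 400) = sqrt(1600) = 40
θ = arctan(b/a) = arctan(20/34.641) (quadrant-adjusted) = 30°
z = 40(cos 30° + i sin 30°)


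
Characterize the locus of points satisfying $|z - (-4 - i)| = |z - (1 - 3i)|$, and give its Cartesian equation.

|z - z1| = |z - z2| means z is equidistant from z1 and z2,
i.e. the perpendicular bisector of the segment from (-4, -1) to (1, -3) (midpoint (-3/2, -2)).
With z = x + yi, square both sides:
(x - (-4))^2 + (y - (-1))^2 = (x - 1)^2 + (y - (-3))^2
The x^2 and y^2 terms cancel: 10x + (-4)y = 10 - 17 = -7
Simplify: 10x - 4y = -7
Locus: Perpendicular bisector of the segment from (-4, -1) to (1, -3): the line 10x - 4y = -7


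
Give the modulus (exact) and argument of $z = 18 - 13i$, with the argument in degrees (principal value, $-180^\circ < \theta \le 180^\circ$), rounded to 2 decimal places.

|z| = sqrt(18^2 + (-13)^2) = sqrt(493)
arg(z) = arctan(b/a) = arctan(-13/18) (quadrant-adjusted) = -35.84°


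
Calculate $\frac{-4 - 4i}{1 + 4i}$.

Multiply numerator and denominator by conjugate (1 - 4i):
= (-4 - 4i)(1 - 4i) / (1^2 + 4^2)
= (-20 + 12i) / 17
= -20/17 + (12/17)i


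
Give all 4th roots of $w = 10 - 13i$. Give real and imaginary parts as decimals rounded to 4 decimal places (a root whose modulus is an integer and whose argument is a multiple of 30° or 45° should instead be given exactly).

|w| = sqrt(269) ≈ 16.401219, arg(w) ≈ 307.568592°
Root modulus = sqrt(269)^(1/4) ≈ 2.012422
Root arguments: θ_k = (arg(w) + 360°k)/4 for k = 0, 1, ..., 3
Compute each root as (root modulus)(cos θ_k + i sin θ_k) using full-precision intermediates, then round to 4 decimal places.
Roots: 0.4564 + 1.9600i, -1.9600 + 0.4564i, -0.4564 - 1.9600i, 1.9600 - 0.4564i


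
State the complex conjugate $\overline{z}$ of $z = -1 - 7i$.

If z = a + bi, then conjugate(z) = a - bi
conjugate(-1 - 7i) = -1 + 7i


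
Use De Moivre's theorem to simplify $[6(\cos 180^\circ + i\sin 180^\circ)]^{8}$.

By De Moivre: z^n = r^n(cos(nθ) + i sin(nθ))
= 6^8(cos(8*180°) + i sin(8*180°))
= 1679616(cos 0° + i sin 0°)
= 1679616


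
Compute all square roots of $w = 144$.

|w| = 144, arg(w) = 0°
Root modulus = 144^(1/2) = 12
Root arguments: θ_k = (0° + 360°k)/2 for k = 0, 1, ..., 1
Roots: 12, -12


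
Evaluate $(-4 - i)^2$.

(a + bi)^2 = a^2 - b^2 + 2abi
= (-4)^2 - (-1)^2 + 2*(-4)*(-1)i
= 15 + 8i


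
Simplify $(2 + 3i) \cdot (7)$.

(a1*a2 - b1*b2) + (a1*b2 + b1*a2)i
= (14 - 0) + (0 + 21)i
= 14 + 21i


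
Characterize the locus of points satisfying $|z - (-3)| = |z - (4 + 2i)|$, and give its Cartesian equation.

|z - z1| = |z - z2| means z is equidistant from z1 and z2,
i.e. the perpendicular bisector of the segment from (-3, 0) to (4, 2) (midpoint (1/2, 1)).
With z = x + yi, square both sides:
(x - (-3))^2 + (y - 0)^2 = (x - 4)^2 + (y - 2)^2
The x^2 and y^2 terms cancel: 14x + 4y = 20 - 9 = 11
Simplify: 14x + 4y = 11
Locus: Perpendicular bisector of the segment from (-3, 0) to (4, 2): the line 14x + 4y = 11


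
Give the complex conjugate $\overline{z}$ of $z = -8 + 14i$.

If z = a + bi, then conjugate(z) = a - bi
conjugate(-8 + 14i) = -8 - 14i


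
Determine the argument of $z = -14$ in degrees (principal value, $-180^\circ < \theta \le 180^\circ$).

b = 0 and a < 0, so z lies on the negative real axis: θ = 180°


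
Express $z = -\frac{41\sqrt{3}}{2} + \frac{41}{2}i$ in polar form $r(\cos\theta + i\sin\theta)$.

r = |z| = sqrt(a^2 + b^2) = sqrt((-41*sqrt(3)/2)^2 + (41/2)^2) = sqrt(5043/4 + 1681/4) = sqrt(1681) = 41
θ = arctan(b/a) = arctan(20.5/-35.507) (quadrant-adjusted) = 150°
z = 41(cos 150° + i sin 150°)


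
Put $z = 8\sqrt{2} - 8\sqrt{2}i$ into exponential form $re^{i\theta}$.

r = |z| = sqrt((8*sqrt(2))^2 + (-8*sqrt(2))^2) = sqrt(128 + 128) = sqrt(256) = 16
θ = arctan(b/a) = arctan(-11.3137/11.3137) (quadrant-adjusted) = -45° = -π/4
z = 16e^(-i*π/4)


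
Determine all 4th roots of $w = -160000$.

|w| = 160000, arg(w) = 180°
Root modulus = 160000^(1/4) = 20
Root arguments: θ_k = (180° + 360°k)/4 for k = 0, 1, ..., 3
Roots: 10*sqrt(2) + 10*sqrt(2)i, -10*sqrt(2) + 10*sqrt(2)i, -10*sqrt(2) - 10*sqrt(2)i, 10*sqrt(2) - 10*sqrt(2)i


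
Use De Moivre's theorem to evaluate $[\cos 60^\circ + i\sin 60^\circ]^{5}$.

By De Moivre: z^n = r^n(cos(nθ) + i sin(nθ))
= 1^5(cos(5*60°) + i sin(5*60°))
= 1(cos 300° + i sin 300°)
= 1/2 - (sqrt(3)/2)i


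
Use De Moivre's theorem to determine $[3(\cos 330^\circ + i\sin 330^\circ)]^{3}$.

By De Moivre: z^n = r^n(cos(nθ) + i sin(nθ))
= 3^3(cos(3*330°) + i sin(3*330°))
= 27(cos 270° + i sin 270°)
= -27i


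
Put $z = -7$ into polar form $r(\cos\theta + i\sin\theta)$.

r = |z| = sqrt(a^2 + b^2) = sqrt((-7)^2 + (0)^2) = sqrt(49 + 0) = sqrt(49) = 7
b = 0 and a < 0, so z lies on the negative real axis: θ = 180°
z = 7(cos 180° + i sin 180°)


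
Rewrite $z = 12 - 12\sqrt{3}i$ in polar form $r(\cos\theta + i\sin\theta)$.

r = |z| = sqrt(a^2 + b^2) = sqrt((12)^2 + (-12*sqrt(3))^2) = sqrt(144 + 432) = sqrt(576) = 24
θ = arctan(b/a) = arctan(-20.7846/12) (quadrant-adjusted) = 300°
z = 24(cos 300° + i sin 300°)


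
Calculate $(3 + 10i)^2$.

(a + bi)^2 = a^2 - b^2 + 2abi
= 3^2 - 10^2 + 2*3*10i
= -91 + 60i


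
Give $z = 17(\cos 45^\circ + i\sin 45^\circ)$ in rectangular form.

a = r cos θ = 17 * sqrt(2)/2 = 17*sqrt(2)/2
b = r sin θ = 17 * sqrt(2)/2 = 17*sqrt(2)/2
z = 17*sqrt(2)/2 + (17*sqrt(2)/2)i


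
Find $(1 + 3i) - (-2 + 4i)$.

(1 - (-2)) + (3 - 4)i = 3 - i


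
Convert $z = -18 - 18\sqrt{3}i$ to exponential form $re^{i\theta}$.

r = |z| = sqrt((-18)^2 + (-18*sqrt(3))^2) = sqrt(324 + 972) = sqrt(1296) = 36
θ = arctan(b/a) = arctan(-31.1769/-18) (quadrant-adjusted) = -120° = -2π/3
z = 36e^(-i*2π/3)


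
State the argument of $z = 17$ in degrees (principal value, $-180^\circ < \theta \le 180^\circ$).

b = 0 and a > 0, so z lies on the positive real axis: θ = 0°


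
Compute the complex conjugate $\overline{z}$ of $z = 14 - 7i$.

If z = a + bi, then conjugate(z) = a - bi
conjugate(14 - 7i) = 14 + 7i


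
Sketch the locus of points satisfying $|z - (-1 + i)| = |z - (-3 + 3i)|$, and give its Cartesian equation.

|z - z1| = |z - z2| means z is equidistant from z1 and z2,
i.e. the perpendicular bisector of the segment from (-1, 1) to (-3, 3) (midpoint (-2, 2)).
With z = x + yi, square both sides:
(x - (-1))^2 + (y - 1)^2 = (x - (-3))^2 + (y - 3)^2
The x^2 and y^2 terms cancel: -4x + 4y = 18 - 2 = 16
Simplify: x - y = -4
Locus: Perpendicular bisector of the segment from (-1, 1) to (-3, 3): the line x - y = -4


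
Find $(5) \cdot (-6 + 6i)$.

(a1*a2 - b1*b2) + (a1*b2 + b1*a2)i
= (-30 - 0) + (30 + 0)i
= -30 + 30i


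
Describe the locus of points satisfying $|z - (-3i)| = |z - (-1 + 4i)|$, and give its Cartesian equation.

|z - z1| = |z - z2| means z is equidistant from z1 and z2,
i.e. the perpendicular bisector of the segment from (0, -3) to (-1, 4) (midpoint (-1/2, 1/2)).
With z = x + yi, square both sides:
(x - 0)^2 + (y - (-3))^2 = (x - (-1))^2 + (y - 4)^2
The x^2 and y^2 terms cancel: -2x + 14y = 17 - 9 = 8
Simplify: x - 7y = -4
Locus: Perpendicular bisector of the segment from (0, -3) to (-1, 4): the line x - 7y = -4


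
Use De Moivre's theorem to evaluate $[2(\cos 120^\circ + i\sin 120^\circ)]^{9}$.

By De Moivre: z^n = r^n(cos(nθ) + i sin(nθ))
= 2^9(cos(9*120°) + i sin(9*120°))
= 512(cos 0° + i sin 0°)
= 512


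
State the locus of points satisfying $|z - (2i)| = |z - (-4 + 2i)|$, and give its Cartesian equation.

|z - z1| = |z - z2| means z is equidistant from z1 and z2,
i.e. the perpendicular bisector of the segment from (0, 2) to (-4, 2) (midpoint (-2, 2)).
With z = x + yi, square both sides:
(x - 0)^2 + (y - 2)^2 = (x - (-4))^2 + (y - 2)^2
The x^2 and y^2 terms cancel: -8x + 0y = 20 - 4 = 16
Simplify: x = -2
Locus: Perpendicular bisector of the segment from (0, 2) to (-4, 2): the line x = -2


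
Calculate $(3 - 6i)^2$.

(a + bi)^2 = a^2 - b^2 + 2abi
= 3^2 - (-6)^2 + 2*3*(-6)i
= -27 - 36i


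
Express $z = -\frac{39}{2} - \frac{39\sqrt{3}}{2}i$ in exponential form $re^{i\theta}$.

r = |z| = sqrt((-39/2)^2 + (-39*sqrt(3)/2)^2) = sqrt(1521/4 + 4563/4) = sqrt(1521) = 39
θ = arctan(b/a) = arctan(-33.775/-19.5) (quadrant-adjusted) = -120° = -2π/3
z = 39e^(-i*2π/3)


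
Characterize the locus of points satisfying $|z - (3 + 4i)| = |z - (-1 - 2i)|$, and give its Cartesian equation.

|z - z1| = |z - z2| means z is equidistant from z1 and z2,
i.e. the perpendicular bisector of the segment from (3, 4) to (-1, -2) (midpoint (1, 1)).
With z = x + yi, square both sides:
(x - 3)^2 + (y - 4)^2 = (x - (-1))^2 + (y - (-2))^2
The x^2 and y^2 terms cancel: -8x + (-12)y = 5 - 25 = -20
Simplify: 2x + 3y = 5
Locus: Perpendicular bisector of the segment from (3, 4) to (-1, -2): the line 2x + 3y = 5


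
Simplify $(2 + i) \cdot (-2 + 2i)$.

(a1*a2 - b1*b2) + (a1*b2 + b1*a2)i
= (-4 - 2) + (4 + (-2))i
= -6 + 2i


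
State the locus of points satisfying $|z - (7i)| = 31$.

|z - z0| = r describes a circle centered at z0 with radius r
Here z0 = 7i and r = 31
Locus: Circle centered at (0, 7) with radius 31


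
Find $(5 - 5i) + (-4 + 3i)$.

(5 + (-4)) + (-5 + 3)i = 1 - 2i


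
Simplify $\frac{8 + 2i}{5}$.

Divisor is real, so divide each part by 5:
= 8/5 + (2/5)i


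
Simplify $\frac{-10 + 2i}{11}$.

Divisor is real, so divide each part by 11:
= -10/11 + (2/11)i


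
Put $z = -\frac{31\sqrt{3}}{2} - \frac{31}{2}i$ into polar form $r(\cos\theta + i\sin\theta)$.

r = |z| = sqrt(a^2 + b^2) = sqrt((-31*sqrt(3)/2)^2 + (-31/2)^2) = sqrt(2883/4 + 961/4) = sqrt(961) = 31
θ = arctan(b/a) = arctan(-15.5/-26.8468) (quadrant-adjusted) = 210°
z = 31(cos 210° + i sin 210°)


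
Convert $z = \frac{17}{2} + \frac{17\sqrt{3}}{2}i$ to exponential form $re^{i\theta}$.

r = |z| = sqrt((17/2)^2 + (17*sqrt(3)/2)^2) = sqrt(289/4 + 867/4) = sqrt(289) = 17
θ = arctan(b/a) = arctan(14.7224/8.5) (quadrant-adjusted) = 60° = π/3
z = 17e^(i*π/3)


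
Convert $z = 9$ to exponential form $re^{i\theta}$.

r = |z| = sqrt((9)^2 + (0)^2) = sqrt(81 + 0) = sqrt(81) = 9
b = 0 and a > 0, so z lies on the positive real axis: θ = 0
z = 9e^(i*0) = 9


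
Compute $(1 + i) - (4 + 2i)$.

(1 - 4) + (1 - 2)i = -3 - i


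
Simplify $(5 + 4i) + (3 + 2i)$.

(5 + 3) + (4 + 2)i = 8 + 6i


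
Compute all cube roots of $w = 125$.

|w| = 125, arg(w) = 0°
Root modulus = 125^(1/3) = 5
Root arguments: θ_k = (0° + 360°k)/3 for k = 0, 1, ..., 2
Roots: 5, -5/2 + (5*sqrt(3)/2)i, -5/2 - (5*sqrt(3)/2)i


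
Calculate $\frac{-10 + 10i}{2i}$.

Multiply numerator and denominator by conjugate (-2i):
= (-10 + 10i)(-2i) / (0^2 + 2^2)
= (20 + 20i) / 4
= 5 + 5i


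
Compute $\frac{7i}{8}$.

Divisor is real, so divide each part by 8:
= 0 + (7/8)i


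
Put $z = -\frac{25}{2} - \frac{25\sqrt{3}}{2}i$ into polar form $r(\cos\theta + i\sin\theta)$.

r = |z| = sqrt(a^2 + b^2) = sqrt((-25/2)^2 + (-25*sqrt(3)/2)^2) = sqrt(625/4 + 1875/4) = sqrt(625) = 25
θ = arctan(b/a) = arctan(-21.6506/-12.5) (quadrant-adjusted) = 240°
z = 25(cos 240° + i sin 240°)


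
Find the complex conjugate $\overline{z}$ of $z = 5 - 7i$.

If z = a + bi, then conjugate(z) = a - bi
conjugate(5 - 7i) = 5 + 7i


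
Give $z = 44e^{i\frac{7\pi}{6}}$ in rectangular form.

a = r cos θ = 44 * -sqrt(3)/2 = -22*sqrt(3)
b = r sin θ = 44 * -1/2 = -22
z = -22*sqrt(3) - 22i


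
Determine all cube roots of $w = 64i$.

|w| = 64, arg(w) = 90°
Root modulus = 64^(1/3) = 4
Root arguments: θ_k = (90° + 360°k)/3 for k = 0, 1, ..., 2
Roots: 2*sqrt(3) + 2i, -2*sqrt(3) + 2i, -4i


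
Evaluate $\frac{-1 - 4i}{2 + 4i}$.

Multiply numerator and denominator by conjugate (2 - 4i):
= (-1 - 4i)(2 - 4i) / (2^2 + 4^2)
= (-18 - 4i) / 20
Divide through by 2: (-9 - 2i) / 10
= -9/10 - (1/5)i


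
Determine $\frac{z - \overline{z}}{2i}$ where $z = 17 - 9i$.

z - conjugate(z) = 2bi
(z - conjugate(z))/(2i) = 2bi/(2i) = b = -9


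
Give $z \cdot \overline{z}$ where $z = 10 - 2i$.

z * conjugate(z) = |z|^2 = a^2 + b^2
= 10^2 + (-2)^2 = 104


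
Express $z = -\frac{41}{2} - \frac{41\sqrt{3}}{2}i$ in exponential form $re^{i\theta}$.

r = |z| = sqrt((-41/2)^2 + (-41*sqrt(3)/2)^2) = sqrt(1681/4 + 5043/4) = sqrt(1681) = 41
θ = arctan(b/a) = arctan(-35.507/-20.5) (quadrant-adjusted) = 240° = 4π/3
z = 41e^(i*4π/3)


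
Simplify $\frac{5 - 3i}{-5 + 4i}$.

Multiply numerator and denominator by conjugate (-5 - 4i):
= (5 - 3i)(-5 - 4i) / ((-5)^2 + 4^2)
= (-37 - 5i) / 41
= -37/41 - (5/41)i


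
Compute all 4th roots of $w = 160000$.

|w| = 160000, arg(w) = 0°
Root modulus = 160000^(1/4) = 20
Root arguments: θ_k = (0° + 360°k)/4 for k = 0, 1, ..., 3
Roots: 20, 20i, -20, -20i


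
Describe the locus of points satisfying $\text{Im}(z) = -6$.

Im(z) = y where z = x + yi; the equation y = -6 is satisfied by all points with that y-coordinate
Locus: Horizontal line y = -6


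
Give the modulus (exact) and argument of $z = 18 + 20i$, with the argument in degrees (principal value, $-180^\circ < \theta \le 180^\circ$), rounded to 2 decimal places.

|z| = sqrt(18^2 + 20^2) = sqrt(724)
arg(z) = arctan(b/a) = arctan(20/18) (quadrant-adjusted) = 48.01°


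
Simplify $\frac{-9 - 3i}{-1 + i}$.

Multiply numerator and denominator by conjugate (-1 - i):
= (-9 - 3i)(-1 - i) / ((-1)^2 + 1^2)
= (6 + 12i) / 2
= 3 + 6i


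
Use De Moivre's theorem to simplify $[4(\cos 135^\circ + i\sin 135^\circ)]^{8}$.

By De Moivre: z^n = r^n(cos(nθ) + i sin(nθ))
= 4^8(cos(8*135°) + i sin(8*135°))
= 65536(cos 0° + i sin 0°)
= 65536


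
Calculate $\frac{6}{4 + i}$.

Multiply numerator and denominator by conjugate (4 - i):
= (6)(4 - i) / (4^2 + 1^2)
= (24 - 6i) / 17
= 24/17 - (6/17)i


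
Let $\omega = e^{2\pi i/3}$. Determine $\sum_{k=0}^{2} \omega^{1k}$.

Let ζ = ω^1 = e^(2πi·1/3). Since 3 ∤ 1, ζ ≠ 1.
Sum = Σ_{k=0}^{2} ζ^k = (ζ^3 - 1)/(ζ - 1) = (ω^{1·3} - 1)/(ζ - 1) = (1 - 1)/(ζ - 1) = 0


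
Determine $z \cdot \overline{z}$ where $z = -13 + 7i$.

z * conjugate(z) = |z|^2 = a^2 + b^2
= (-13)^2 + 7^2 = 218


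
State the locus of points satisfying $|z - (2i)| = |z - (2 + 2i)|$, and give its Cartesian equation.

|z - z1| = |z - z2| means z is equidistant from z1 and z2,
i.e. the perpendicular bisector of the segment from (0, 2) to (2, 2) (midpoint (1, 2)).
With z = x + yi, square both sides:
(x - 0)^2 + (y - 2)^2 = (x - 2)^2 + (y - 2)^2
The x^2 and y^2 terms cancel: 4x + 0y = 8 - 4 = 4
Simplify: x = 1
Locus: Perpendicular bisector of the segment from (0, 2) to (2, 2): the line x = 1


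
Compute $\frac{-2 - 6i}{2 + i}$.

Multiply numerator and denominator by conjugate (2 - i):
= (-2 - 6i)(2 - i) / (2^2 + 1^2)
= (-10 - 10i) / 5
= -2 - 2i


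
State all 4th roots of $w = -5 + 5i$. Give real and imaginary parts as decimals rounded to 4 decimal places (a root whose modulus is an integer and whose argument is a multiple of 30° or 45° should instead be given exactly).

|w| = sqrt(50) ≈ 7.071068, arg(w) = 135°
Root modulus = sqrt(50)^(1/4) ≈ 1.630689
Root arguments: θ_k = (135° + 360°k)/4 for k = 0, 1, ..., 3
Compute each root as (root modulus)(cos θ_k + i sin θ_k) using full-precision intermediates, then round to 4 decimal places.
Roots: 1.3559 + 0.9060i, -0.9060 + 1.3559i, -1.3559 - 0.9060i, 0.9060 - 1.3559i


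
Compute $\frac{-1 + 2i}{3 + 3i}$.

Multiply numerator and denominator by conjugate (3 - 3i):
= (-1 + 2i)(3 - 3i) / (3^2 + 3^2)
= (3 + 9i) / 18
Divide through by 3: (1 + 3i) / 6
= 1/6 + (1/2)i


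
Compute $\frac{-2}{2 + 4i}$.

Multiply numerator and denominator by conjugate (2 - 4i):
= (-2)(2 - 4i) / (2^2 + 4^2)
= (-4 + 8i) / 20
Divide through by 4: (-1 + 2i) / 5
= -1/5 + (2/5)i


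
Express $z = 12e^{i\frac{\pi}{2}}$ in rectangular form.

a = r cos θ = 12 * 0 = 0
b = r sin θ = 12 * 1 = 12
z = 12i


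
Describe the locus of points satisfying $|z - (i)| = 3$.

|z - z0| = r describes a circle centered at z0 with radius r
Here z0 = i and r = 3
Locus: Circle centered at (0, 1) with radius 3


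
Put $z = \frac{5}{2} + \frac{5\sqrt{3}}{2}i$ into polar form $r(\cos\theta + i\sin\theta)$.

r = |z| = sqrt(a^2 + b^2) = sqrt((5/2)^2 + (5*sqrt(3)/2)^2) = sqrt(25/4 + 75/4) = sqrt(25) = 5
θ = arctan(b/a) = arctan(4.3301/2.5) (quadrant-adjusted) = 60°
z = 5(cos 60° + i sin 60°)


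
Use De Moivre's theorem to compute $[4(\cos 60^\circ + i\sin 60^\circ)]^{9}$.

By De Moivre: z^n = r^n(cos(nθ) + i sin(nθ))
= 4^9(cos(9*60°) + i sin(9*60°))
= 262144(cos 180° + i sin 180°)
= -262144


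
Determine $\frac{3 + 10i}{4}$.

Divisor is real, so divide each part by 4:
= 3/4 + (5/2)i


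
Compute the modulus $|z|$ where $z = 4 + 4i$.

|z| = sqrt(a^2 + b^2) = sqrt(4^2 + 4^2) = sqrt(32) = sqrt(32)


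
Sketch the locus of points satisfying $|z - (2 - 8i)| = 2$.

|z - z0| = r describes a circle centered at z0 with radius r
Here z0 = 2 - 8i and r = 2
Locus: Circle centered at (2, -8) with radius 2


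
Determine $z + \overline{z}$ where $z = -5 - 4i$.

z + conjugate(z) = (a + bi) + (a - bi) = 2a
= 2 * (-5) = -10


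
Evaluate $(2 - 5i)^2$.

(a + bi)^2 = a^2 - b^2 + 2abi
= 2^2 - (-5)^2 + 2*2*(-5)i
= -21 - 20i


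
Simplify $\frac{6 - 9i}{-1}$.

Divisor is real, so divide each part by -1:
= -6 + 9i


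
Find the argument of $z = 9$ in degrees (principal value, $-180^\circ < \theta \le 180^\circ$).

b = 0 and a > 0, so z lies on the positive real axis: θ = 0°


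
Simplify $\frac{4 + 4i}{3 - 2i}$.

Multiply numerator and denominator by conjugate (3 + 2i):
= (4 + 4i)(3 + 2i) / (3^2 + (-2)^2)
= (4 + 20i) / 13
= 4/13 + (20/13)i


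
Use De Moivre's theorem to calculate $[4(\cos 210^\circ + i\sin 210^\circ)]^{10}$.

By De Moivre: z^n = r^n(cos(nθ) + i sin(nθ))
= 4^10(cos(10*210°) + i sin(10*210°))
= 1048576(cos 300° + i sin 300°)
= 524288 - 524288*sqrt(3)i


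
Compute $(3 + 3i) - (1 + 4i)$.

(3 - 1) + (3 - 4)i = 2 - i


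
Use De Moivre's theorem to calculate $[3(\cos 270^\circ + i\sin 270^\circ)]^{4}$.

By De Moivre: z^n = r^n(cos(nθ) + i sin(nθ))
= 3^4(cos(4*270°) + i sin(4*270°))
= 81(cos 0° + i sin 0°)
= 81


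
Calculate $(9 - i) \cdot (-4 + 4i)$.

(a1*a2 - b1*b2) + (a1*b2 + b1*a2)i
= (-36 - (-4)) + (36 + 4)i
= -32 + 40i


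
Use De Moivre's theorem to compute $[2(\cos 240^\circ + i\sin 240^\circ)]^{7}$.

By De Moivre: z^n = r^n(cos(nθ) + i sin(nθ))
= 2^7(cos(7*240°) + i sin(7*240°))
= 128(cos 240° + i sin 240°)
= -64 - 64*sqrt(3)i


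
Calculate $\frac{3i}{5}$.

Divisor is real, so divide each part by 5:
= 0 + (3/5)i


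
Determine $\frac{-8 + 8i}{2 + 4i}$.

Multiply numerator and denominator by conjugate (2 - 4i):
= (-8 + 8i)(2 - 4i) / (2^2 + 4^2)
= (16 + 48i) / 20
Divide through by 4: (4 + 12i) / 5
= 4/5 + (12/5)i


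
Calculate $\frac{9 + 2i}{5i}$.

Multiply numerator and denominator by conjugate (-5i):
= (9 + 2i)(-5i) / (0^2 + 5^2)
= (10 - 45i) / 25
Divide through by 5: (2 - 9i) / 5
= 2/5 - (9/5)i


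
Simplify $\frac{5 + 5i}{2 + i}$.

Multiply numerator and denominator by conjugate (2 - i):
= (5 + 5i)(2 - i) / (2^2 + 1^2)
= (15 + 5i) / 5
= 3 + i


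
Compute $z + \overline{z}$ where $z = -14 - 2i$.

z + conjugate(z) = (a + bi) + (a - bi) = 2a
= 2 * (-14) = -28


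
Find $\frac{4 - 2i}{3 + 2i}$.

Multiply numerator and denominator by conjugate (3 - 2i):
= (4 - 2i)(3 - 2i) / (3^2 + 2^2)
= (8 - 14i) / 13
= 8/13 - (14/13)i


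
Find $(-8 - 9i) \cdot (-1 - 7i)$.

(a1*a2 - b1*b2) + (a1*b2 + b1*a2)i
= (8 - 63) + (56 + 9)i
= -55 + 65i


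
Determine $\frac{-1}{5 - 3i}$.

Multiply numerator and denominator by conjugate (5 + 3i):
= (-1)(5 + 3i) / (5^2 + (-3)^2)
= (-5 - 3i) / 34
= -5/34 - (3/34)i


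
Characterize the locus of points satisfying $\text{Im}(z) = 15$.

Im(z) = y where z = x + yi; the equation y = 15 is satisfied by all points with that y-coordinate
Locus: Horizontal line y = 15


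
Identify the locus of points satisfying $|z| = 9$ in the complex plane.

|z| = 9 means sqrt(x^2 + y^2) = 9
This is a circle of radius 9 centered at the origin


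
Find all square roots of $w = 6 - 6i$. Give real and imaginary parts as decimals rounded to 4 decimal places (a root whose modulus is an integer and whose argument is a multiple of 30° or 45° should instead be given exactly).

|w| = sqrt(72) ≈ 8.485281, arg(w) = 315°
Root modulus = sqrt(72)^(1/2) ≈ 2.912951
Root arguments: θ_k = (315° + 360°k)/2 for k = 0, 1, ..., 1
Compute each root as (root modulus)(cos θ_k + i sin θ_k) using full-precision intermediates, then round to 4 decimal places.
Roots: -2.6912 + 1.1147i, 2.6912 - 1.1147i


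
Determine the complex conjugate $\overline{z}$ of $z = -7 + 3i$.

If z = a + bi, then conjugate(z) = a - bi
conjugate(-7 + 3i) = -7 - 3i


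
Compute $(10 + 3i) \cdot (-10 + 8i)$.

(a1*a2 - b1*b2) + (a1*b2 + b1*a2)i
= (-100 - 24) + (80 + (-30))i
= -124 + 50i
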